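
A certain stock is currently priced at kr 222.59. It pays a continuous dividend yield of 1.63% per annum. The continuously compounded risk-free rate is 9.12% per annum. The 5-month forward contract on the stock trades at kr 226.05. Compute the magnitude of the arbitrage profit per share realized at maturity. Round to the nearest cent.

Fair forward: F* = S·e^(carry·T), with carry = (r − q) = 0.0912 − 0.0163 = 0.0749
F* = 222.59 · e^(0.0749 × 5/12) = 222.59 · e^0.031208 = 222.59 × 1.031700 = kr 229.6461
Market kr 226.05 < fair kr 229.6461: forward underpriced → reverse cash-and-carry (short spot, go long the forward).
At maturity, profit = |F_mkt − F*| = |226.05 − 229.6461| = kr 3.60 per share

kr 3.60 per share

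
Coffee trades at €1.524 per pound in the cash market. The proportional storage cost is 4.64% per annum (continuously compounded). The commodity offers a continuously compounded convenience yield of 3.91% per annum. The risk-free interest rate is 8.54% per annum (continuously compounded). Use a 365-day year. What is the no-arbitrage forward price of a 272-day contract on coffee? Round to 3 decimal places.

€1.633 per pound

Net carry = r + u − y = 0.0854 + 0.0464 − 0.0391 = 0.0927
F = S·e^((r+u−y)T) = 1.524 · e^(0.0927 × 272/365) = 1.524 · e^0.069081
= 1.524 × 1.071523 = €1.633 per pound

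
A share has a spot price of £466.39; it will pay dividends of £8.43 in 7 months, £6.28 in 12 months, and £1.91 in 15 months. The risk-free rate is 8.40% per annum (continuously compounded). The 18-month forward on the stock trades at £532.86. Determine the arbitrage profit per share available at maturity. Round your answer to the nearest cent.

PV(dividends) I = 8.43·e^(−0.0840·7/12) + 6.28·e^(−0.0840·12/12) + 1.91·e^(−0.0840·15/12) = 15.5205
Fair forward F* = (S − I)·e^(rT) = (466.39 − 15.5205)·e^0.126000 = 450.8695 × 1.134282 = 511.4132
Market £532.86 > fair 511.4132: forward overpriced → cash-and-carry (borrow at r, buy the stock and collect the dividends, short the forward).
Profit at T = |F_mkt − F*| = |532.86 − 511.4132| = £21.45 per share

£21.45 per share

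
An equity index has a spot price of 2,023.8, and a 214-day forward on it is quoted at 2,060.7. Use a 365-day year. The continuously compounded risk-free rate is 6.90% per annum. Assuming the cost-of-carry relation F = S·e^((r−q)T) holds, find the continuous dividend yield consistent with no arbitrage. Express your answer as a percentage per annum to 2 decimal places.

From F = S·e^((r−q)T): (r − q) = ln(F/S)/T
ln(2060.7/2023.8) = ln(1.018233) = 0.018069
(r − q) = 0.018069 / (214/365) = 0.030819
q = r − ln(F/S)/T = 0.0690 − 0.030819 = 0.038181
q = 3.82%

3.82%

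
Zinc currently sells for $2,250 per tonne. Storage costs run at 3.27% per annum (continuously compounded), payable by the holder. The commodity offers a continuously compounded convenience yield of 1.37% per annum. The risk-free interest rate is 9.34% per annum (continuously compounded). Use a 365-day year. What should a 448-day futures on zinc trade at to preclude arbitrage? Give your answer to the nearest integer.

Net carry = r + u − y = 0.0934 + 0.0327 − 0.0137 = 0.1124
F = S·e^((r+u−y)T) = 2250 · e^(0.1124 × 448/365) = 2250 · e^0.137959
= 2250 × 1.147928 = $2,583 per tonne

$2,583 per tonne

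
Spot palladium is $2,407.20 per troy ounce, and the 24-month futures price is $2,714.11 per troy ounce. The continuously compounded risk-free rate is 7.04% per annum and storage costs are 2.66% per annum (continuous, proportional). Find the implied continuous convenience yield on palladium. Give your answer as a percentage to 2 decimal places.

F = S·e^((r+u−y)T) ⇒ (r+u−y) = ln(F/S)/T
ln(2714.11/2407.20) = 0.120000; /T ⇒ 0.060000
y = r + u − ln(F/S)/T = 0.0704 + 0.0266 − 0.060000 = 0.037000
y = 3.70%

3.70%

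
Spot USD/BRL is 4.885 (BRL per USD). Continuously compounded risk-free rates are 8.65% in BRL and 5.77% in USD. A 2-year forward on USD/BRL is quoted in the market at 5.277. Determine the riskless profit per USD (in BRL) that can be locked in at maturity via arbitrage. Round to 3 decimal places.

0.102 per USD (in BRL)

Fair forward: F* = S·e^(carry·T), with carry = (r_BRL − r_USD) = 0.0865 − 0.0577 = 0.0288
F* = 4.885 · e^(0.0288 × 2) = 4.885 · e^0.057600 = 4.885 × 1.059291 = 5.1746
Market 5.277 > fair 5.1746: forward overpriced → cash-and-carry (buy spot, short the forward).
At maturity, profit = |F_mkt − F*| = |5.277 − 5.1746| = 0.102 per USD (in BRL)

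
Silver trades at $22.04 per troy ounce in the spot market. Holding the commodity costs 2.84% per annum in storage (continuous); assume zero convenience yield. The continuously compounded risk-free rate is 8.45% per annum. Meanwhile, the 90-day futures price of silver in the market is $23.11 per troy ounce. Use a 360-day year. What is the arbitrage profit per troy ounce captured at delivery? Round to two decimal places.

$0.44 per troy ounce

Fair futures: F* = S·e^(carry·T), with carry = (r + u) = 0.0845 + 0.0284 = 0.1129
F* = 22.04 · e^(0.1129 × 90/360) = 22.04 · e^0.028225 = 22.04 × 1.028627 = $22.6709
Market $23.11 > fair $22.6709: forward overpriced → cash-and-carry (buy spot, short the forward).
At maturity, profit = |F_mkt − F*| = |23.11 − 22.6709| = $0.44 per troy ounce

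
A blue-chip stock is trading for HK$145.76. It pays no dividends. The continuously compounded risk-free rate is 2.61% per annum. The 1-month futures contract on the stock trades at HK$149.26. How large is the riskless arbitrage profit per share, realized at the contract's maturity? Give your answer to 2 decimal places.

Fair futures: F* = S·e^(carry·T), with carry = r = 0.0261
F* = 145.76 · e^(0.0261 × 1/12) = 145.76 · e^0.002175 = 145.76 × 1.002177 = HK$146.0773
Market HK$149.26 > fair HK$146.0773: forward overpriced → cash-and-carry (buy spot, short the forward).
At maturity, profit = |F_mkt − F*| = |149.26 − 146.0773| = HK$3.18 per share

HK$3.18 per share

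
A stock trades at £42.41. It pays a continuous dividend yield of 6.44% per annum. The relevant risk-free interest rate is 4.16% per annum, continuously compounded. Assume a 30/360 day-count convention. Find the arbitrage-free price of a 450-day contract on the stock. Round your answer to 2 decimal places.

F = S·e^((r − q)T) = 42.41 · e^((0.0416 − 0.0644) × 450/360)
= 42.41 · e^-0.028500 = 42.41 × 0.971902
F = £41.22

£41.22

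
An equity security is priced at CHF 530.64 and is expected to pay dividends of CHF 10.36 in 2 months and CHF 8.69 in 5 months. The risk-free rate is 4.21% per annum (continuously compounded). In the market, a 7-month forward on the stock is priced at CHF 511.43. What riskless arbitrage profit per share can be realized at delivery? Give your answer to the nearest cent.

CHF 13.11 per share

PV(dividends) I = 10.36·e^(−0.0421·2/12) + 8.69·e^(−0.0421·5/12) = 18.8265
Fair forward F* = (S − I)·e^(rT) = (530.64 − 18.8265)·e^0.024558 = 511.8135 × 1.024862 = 524.5382
Market CHF 511.43 < fair 524.5382: forward underpriced → reverse cash-and-carry (short the stock, invest proceeds at r, pay the dividends, go long the forward).
Profit at T = |F_mkt − F*| = |511.43 − 524.5382| = CHF 13.11 per share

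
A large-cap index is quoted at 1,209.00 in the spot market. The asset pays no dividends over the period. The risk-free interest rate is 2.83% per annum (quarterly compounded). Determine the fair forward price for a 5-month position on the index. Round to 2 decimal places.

F = S · (1+r/4)^(4T)
= 1209.00 × 1.01181945
F = 1,223.29

1,223.29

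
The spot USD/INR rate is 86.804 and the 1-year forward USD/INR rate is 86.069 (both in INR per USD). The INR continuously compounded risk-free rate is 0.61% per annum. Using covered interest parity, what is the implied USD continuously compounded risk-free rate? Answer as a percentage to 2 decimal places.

F = S·e^((r_INR − r_USD)T) ⇒ r_USD = r_INR − ln(F/S)/T
ln(86.069/86.804) = -0.008503; /(1) = -0.008503
r_USD = 0.0061 + 0.008503 = 0.014603
r_USD = 1.46%

1.46%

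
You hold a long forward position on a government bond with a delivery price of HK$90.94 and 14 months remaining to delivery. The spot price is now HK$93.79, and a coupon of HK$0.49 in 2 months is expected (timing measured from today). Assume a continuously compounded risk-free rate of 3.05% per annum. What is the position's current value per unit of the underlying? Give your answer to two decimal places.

PV(remaining coupons) I = 0.49·e^(−0.0305·2/12) = 0.4875
Current forward F = (S − I)·e^(rT) = (93.79 − 0.4875)·e^(0.0305·14/12) = 93.3025 × 1.036224 = 96.6823
Value (long) = (F − K)·e^(−rT) = (96.6823 − 90.94) × 0.965042 = 5.5416
Value = HK$5.54

HK$5.54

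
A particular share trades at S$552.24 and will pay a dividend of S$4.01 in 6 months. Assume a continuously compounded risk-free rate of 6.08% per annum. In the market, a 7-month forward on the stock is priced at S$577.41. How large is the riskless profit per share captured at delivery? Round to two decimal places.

S$9.26 per share

PV(dividends) I = 4.01·e^(−0.0608·6/12) = 3.8899
Fair forward F* = (S − I)·e^(rT) = (552.24 − 3.8899)·e^0.035467 = 548.3501 × 1.036103 = 568.1472
Market S$577.41 > fair 568.1472: forward overpriced → cash-and-carry (borrow at r, buy the stock and collect the dividends, short the forward).
Profit at T = |F_mkt − F*| = |577.41 − 568.1472| = S$9.26 per share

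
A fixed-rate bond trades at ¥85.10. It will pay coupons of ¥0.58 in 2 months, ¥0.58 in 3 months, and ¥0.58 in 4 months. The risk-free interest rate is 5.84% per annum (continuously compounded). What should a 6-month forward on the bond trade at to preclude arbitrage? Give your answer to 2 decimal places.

¥85.86

PV(coupons) I = 0.58·e^(−0.0584·2/12) + 0.58·e^(−0.0584·3/12) + 0.58·e^(−0.0584·4/12)
I = 0.5744 + 0.5716 + 0.5688 = 1.7148
F = (S − I)·e^(rT) = (85.10 − 1.7148) · e^(0.0584·6/12)
= 83.3852 · e^0.029200 = 83.3852 × 1.029630 = ¥85.86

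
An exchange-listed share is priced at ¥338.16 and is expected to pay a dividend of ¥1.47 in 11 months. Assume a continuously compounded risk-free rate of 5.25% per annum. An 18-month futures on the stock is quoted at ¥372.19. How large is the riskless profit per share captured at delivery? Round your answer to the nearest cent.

PV(dividends) I = 1.47·e^(−0.0525·11/12) = 1.4009
Fair futures F* = (S − I)·e^(rT) = (338.16 − 1.4009)·e^0.078750 = 336.7591 × 1.081934 = 364.3511
Market ¥372.19 > fair 364.3511: forward overpriced → cash-and-carry (borrow at r, buy the stock and collect the dividends, short the forward).
Profit at T = |F_mkt − F*| = |372.19 − 364.3511| = ¥7.84 per share

¥7.84 per share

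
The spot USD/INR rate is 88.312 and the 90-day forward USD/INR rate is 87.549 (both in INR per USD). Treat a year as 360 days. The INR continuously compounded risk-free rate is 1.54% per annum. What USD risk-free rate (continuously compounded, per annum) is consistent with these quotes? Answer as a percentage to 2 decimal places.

F = S·e^((r_INR − r_USD)T) ⇒ r_USD = r_INR − ln(F/S)/T
ln(87.549/88.312) = -0.008677; /(90/360) = -0.034708
r_USD = 0.0154 + 0.034708 = 0.050108
r_USD = 5.01%

5.01%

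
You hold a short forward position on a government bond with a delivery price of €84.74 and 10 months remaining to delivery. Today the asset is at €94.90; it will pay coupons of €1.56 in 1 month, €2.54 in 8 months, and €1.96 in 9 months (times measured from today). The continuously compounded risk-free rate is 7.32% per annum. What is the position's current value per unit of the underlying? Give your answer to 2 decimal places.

PV(remaining coupons) I = 1.56·e^(−0.0732·1/12) + 2.54·e^(−0.0732·8/12) + 1.96·e^(−0.0732·9/12) = 5.8248
Current forward F = (S − I)·e^(rT) = (94.90 − 5.8248)·e^(0.0732·10/12) = 89.0752 × 1.062899 = 94.6779
Value (long) = (F − K)·e^(−rT) = (94.6779 − 84.74) × 0.940823 = 9.3498
Short position value = −(long value) = -€9.35

-€9.35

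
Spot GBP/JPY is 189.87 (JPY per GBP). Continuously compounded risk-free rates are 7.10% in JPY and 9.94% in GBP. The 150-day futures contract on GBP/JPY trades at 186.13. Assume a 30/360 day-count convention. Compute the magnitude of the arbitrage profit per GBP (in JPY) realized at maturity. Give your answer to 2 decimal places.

1.51 per GBP (in JPY)

Fair futures: F* = S·e^(carry·T), with carry = (r_JPY − r_GBP) = 0.0710 − 0.0994 = -0.0284
F* = 189.87 · e^(-0.0284 × 150/360) = 189.87 · e^-0.011833 = 189.87 × 0.988237 = 187.6366
Market 186.13 < fair 187.6366: forward underpriced → reverse cash-and-carry (short spot, go long the forward).
At maturity, profit = |F_mkt − F*| = |186.13 − 187.6366| = 1.51 per GBP (in JPY)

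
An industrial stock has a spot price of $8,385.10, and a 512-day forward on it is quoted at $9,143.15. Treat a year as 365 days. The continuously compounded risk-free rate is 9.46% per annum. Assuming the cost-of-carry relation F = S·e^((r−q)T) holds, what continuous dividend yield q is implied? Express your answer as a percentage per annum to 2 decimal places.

From F = S·e^((r−q)T): (r − q) = ln(F/S)/T
ln(9143.15/8385.10) = ln(1.090404) = 0.086548
(r − q) = 0.086548 / (512/365) = 0.061699
q = r − ln(F/S)/T = 0.0946 − 0.061699 = 0.032901
q = 3.29%

3.29%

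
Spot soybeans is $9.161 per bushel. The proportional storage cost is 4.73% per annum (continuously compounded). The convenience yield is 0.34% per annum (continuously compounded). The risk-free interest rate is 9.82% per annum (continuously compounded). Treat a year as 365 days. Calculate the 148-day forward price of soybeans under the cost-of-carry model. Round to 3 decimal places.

$9.704 per bushel

Net carry = r + u − y = 0.0982 + 0.0473 − 0.0034 = 0.1421
F = S·e^((r+u−y)T) = 9.161 · e^(0.1421 × 148/365) = 9.161 · e^0.057619
= 9.161 × 1.059311 = $9.704 per bushel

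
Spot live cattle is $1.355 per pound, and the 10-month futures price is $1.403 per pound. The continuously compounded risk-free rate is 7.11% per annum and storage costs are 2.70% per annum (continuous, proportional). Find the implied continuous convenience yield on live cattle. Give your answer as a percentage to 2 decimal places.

F = S·e^((r+u−y)T) ⇒ (r+u−y) = ln(F/S)/T
ln(1.403/1.355) = 0.034811; /T ⇒ 0.041773
y = r + u − ln(F/S)/T = 0.0711 + 0.0270 − 0.041773 = 0.056327
y = 5.63%

5.63%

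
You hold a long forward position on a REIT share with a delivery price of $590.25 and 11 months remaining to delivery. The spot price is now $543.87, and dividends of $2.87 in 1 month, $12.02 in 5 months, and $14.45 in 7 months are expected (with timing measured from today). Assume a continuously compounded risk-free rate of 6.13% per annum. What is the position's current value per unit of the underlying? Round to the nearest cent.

PV(remaining dividends) I = 2.87·e^(−0.0613·1/12) + 12.02·e^(−0.0613·5/12) + 14.45·e^(−0.0613·7/12) = 28.5147
Current forward F = (S − I)·e^(rT) = (543.87 − 28.5147)·e^(0.0613·11/12) = 515.3553 × 1.057800 = 545.1428
Value (long) = (F − K)·e^(−rT) = (545.1428 − 590.25) × 0.945358 = -42.6425
Value = -$42.64

-$42.64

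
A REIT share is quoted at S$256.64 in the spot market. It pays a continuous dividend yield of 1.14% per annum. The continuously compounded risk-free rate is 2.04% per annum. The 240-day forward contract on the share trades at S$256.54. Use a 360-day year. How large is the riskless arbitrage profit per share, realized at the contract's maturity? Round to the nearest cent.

Fair forward: F* = S·e^(carry·T), with carry = (r − q) = 0.0204 − 0.0114 = 0.0090
F* = 256.64 · e^(0.0090 × 240/360) = 256.64 · e^0.006000 = 256.64 × 1.006018 = S$258.1845
Market S$256.54 < fair S$258.1845: forward underpriced → reverse cash-and-carry (short spot, go long the forward).
At maturity, profit = |F_mkt − F*| = |256.54 − 258.1845| = S$1.64 per share

S$1.64 per share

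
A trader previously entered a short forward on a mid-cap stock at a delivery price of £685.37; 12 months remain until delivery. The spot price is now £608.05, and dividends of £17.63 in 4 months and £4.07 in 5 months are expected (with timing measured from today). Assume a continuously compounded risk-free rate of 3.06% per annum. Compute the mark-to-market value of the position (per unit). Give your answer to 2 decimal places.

PV(remaining dividends) I = 17.63·e^(−0.0306·4/12) + 4.07·e^(−0.0306·5/12) = 21.4695
Current forward F = (S − I)·e^(rT) = (608.05 − 21.4695)·e^(0.0306·12/12) = 586.5805 × 1.031073 = 604.8073
Value (long) = (F − K)·e^(−rT) = (604.8073 − 685.37) × 0.969863 = -78.1348
Short position value = −(long value) = £78.13

£78.13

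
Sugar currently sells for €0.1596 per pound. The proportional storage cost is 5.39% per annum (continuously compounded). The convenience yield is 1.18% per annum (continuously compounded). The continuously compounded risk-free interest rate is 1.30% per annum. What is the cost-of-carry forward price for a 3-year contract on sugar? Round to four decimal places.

Net carry = r + u − y = 0.0130 + 0.0539 − 0.0118 = 0.0551
F = S·e^((r+u−y)T) = 0.1596 · e^(0.0551 × 3) = 0.1596 · e^0.165300
= 0.1596 × 1.179747 = €0.1883 per pound

€0.1883 per pound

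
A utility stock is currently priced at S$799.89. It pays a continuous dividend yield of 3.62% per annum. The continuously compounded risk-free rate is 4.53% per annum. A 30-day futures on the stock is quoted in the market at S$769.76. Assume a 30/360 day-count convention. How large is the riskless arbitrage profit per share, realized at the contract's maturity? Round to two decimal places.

Fair futures: F* = S·e^(carry·T), with carry = (r − q) = 0.0453 − 0.0362 = 0.0091
F* = 799.89 · e^(0.0091 × 30/360) = 799.89 · e^0.000758 = 799.89 × 1.000758 = S$800.4963
Market S$769.76 < fair S$800.4963: forward underpriced → reverse cash-and-carry (short spot, go long the forward).
At maturity, profit = |F_mkt − F*| = |769.76 − 800.4963| = S$30.74 per share

S$30.74 per share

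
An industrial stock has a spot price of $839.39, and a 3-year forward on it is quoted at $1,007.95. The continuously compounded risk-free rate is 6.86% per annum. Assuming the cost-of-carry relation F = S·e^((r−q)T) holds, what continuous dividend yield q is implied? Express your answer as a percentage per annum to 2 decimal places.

From F = S·e^((r−q)T): (r − q) = ln(F/S)/T
ln(1007.95/839.39) = ln(1.200812) = 0.182998
(r − q) = 0.182998 / (3) = 0.060999
q = r − ln(F/S)/T = 0.0686 − 0.060999 = 0.007601
q = 0.76%

0.76%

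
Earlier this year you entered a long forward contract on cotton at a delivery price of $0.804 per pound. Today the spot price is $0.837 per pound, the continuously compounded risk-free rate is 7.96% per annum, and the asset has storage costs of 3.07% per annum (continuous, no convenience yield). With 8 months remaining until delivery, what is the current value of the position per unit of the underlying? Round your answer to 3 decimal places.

Current fair forward for the remaining 8 months: F = S·e^((r + u)·T), (r + u) = 0.0796 + 0.0307 = 0.1103
F = 0.837 · e^(0.1103 × 8/12) = 0.837 × 1.076304 = 0.9009
Value of long forward = (F − K)·e^(−rT) = (0.9009 − 0.804) · e^(−0.0796·8/12)
= 0.0969 × 0.948317 = 0.092

$0.092 per pound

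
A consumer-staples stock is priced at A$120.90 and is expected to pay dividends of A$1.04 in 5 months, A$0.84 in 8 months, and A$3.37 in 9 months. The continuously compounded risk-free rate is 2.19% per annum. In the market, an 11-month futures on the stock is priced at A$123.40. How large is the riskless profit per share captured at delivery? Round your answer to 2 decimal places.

PV(dividends) I = 1.04·e^(−0.0219·5/12) + 0.84·e^(−0.0219·8/12) + 3.37·e^(−0.0219·9/12) = 5.1735
Fair futures F* = (S − I)·e^(rT) = (120.90 − 5.1735)·e^0.020075 = 115.7265 × 1.020278 = 118.0732
Market A$123.40 > fair 118.0732: forward overpriced → cash-and-carry (borrow at r, buy the stock and collect the dividends, short the forward).
Profit at T = |F_mkt − F*| = |123.40 − 118.0732| = A$5.33 per share

A$5.33 per share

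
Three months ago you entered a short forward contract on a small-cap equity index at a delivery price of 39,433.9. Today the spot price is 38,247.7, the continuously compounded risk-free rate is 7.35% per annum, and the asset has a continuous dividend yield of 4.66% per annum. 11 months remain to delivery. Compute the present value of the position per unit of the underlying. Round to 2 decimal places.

216.28

Current fair forward for the remaining 11 months: F = S·e^((r − q)·T), (r − q) = 0.0735 − 0.0466 = 0.0269
F = 38247.7 · e^(0.0269 × 11/12) = 38247.7 × 1.02496486 = 39202.5485
Value of long forward = (F − K)·e^(−rT) = (39202.5485 − 39433.9) · e^(−0.0735·11/12)
= -231.3515 × 0.93484457 = -216.28
Short position value = −(long value) = 216.28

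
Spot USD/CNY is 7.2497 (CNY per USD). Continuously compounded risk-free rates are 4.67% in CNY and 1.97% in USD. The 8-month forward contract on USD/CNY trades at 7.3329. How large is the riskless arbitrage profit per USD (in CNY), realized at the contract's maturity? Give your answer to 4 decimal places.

Fair forward: F* = S·e^(carry·T), with carry = (r_CNY − r_USD) = 0.0467 − 0.0197 = 0.0270
F* = 7.2497 · e^(0.0270 × 8/12) = 7.2497 · e^0.018000 = 7.2497 × 1.018163 = 7.3814
Market 7.3329 < fair 7.3814: forward underpriced → reverse cash-and-carry (short spot, go long the forward).
At maturity, profit = |F_mkt − F*| = |7.3329 − 7.3814| = 0.0485 per USD (in CNY)

0.0485 per USD (in CNY)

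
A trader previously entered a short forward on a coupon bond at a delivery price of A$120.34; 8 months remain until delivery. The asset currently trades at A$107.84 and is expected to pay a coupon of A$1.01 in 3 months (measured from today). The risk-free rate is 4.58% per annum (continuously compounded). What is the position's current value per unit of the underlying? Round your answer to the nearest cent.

A$9.88

PV(remaining coupons) I = 1.01·e^(−0.0458·3/12) = 0.9985
Current forward F = (S − I)·e^(rT) = (107.84 − 0.9985)·e^(0.0458·8/12) = 106.8415 × 1.031004 = 110.1540
Value (long) = (F − K)·e^(−rT) = (110.1540 − 120.34) × 0.969928 = -9.8797
Short position value = −(long value) = A$9.88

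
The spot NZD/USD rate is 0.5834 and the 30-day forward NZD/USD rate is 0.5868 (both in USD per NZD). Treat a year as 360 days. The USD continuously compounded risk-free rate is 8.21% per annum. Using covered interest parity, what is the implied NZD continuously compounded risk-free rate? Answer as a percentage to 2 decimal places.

1.24%

F = S·e^((r_USD − r_NZD)T) ⇒ r_NZD = r_USD − ln(F/S)/T
ln(0.5868/0.5834) = 0.005811; /(30/360) = 0.069732
r_NZD = 0.0821 − 0.069732 = 0.012368
r_NZD = 1.24%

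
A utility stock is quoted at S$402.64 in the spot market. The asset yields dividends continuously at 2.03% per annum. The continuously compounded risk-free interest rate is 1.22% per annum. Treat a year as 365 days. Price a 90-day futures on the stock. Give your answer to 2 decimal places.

F = S·e^((r − q)T) = 402.64 · e^((0.0122 − 0.0203) × 90/365)
= 402.64 · e^-0.001997 = 402.64 × 0.998005
F = S$401.84

S$401.84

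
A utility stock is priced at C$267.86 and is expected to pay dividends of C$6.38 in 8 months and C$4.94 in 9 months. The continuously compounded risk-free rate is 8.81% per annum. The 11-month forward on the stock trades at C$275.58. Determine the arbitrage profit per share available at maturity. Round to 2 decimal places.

C$3.27 per share

PV(dividends) I = 6.38·e^(−0.0881·8/12) + 4.94·e^(−0.0881·9/12) = 10.6402
Fair forward F* = (S − I)·e^(rT) = (267.86 − 10.6402)·e^0.080758 = 257.2198 × 1.084109 = 278.8543
Market C$275.58 < fair 278.8543: forward underpriced → reverse cash-and-carry (short the stock, invest proceeds at r, pay the dividends, go long the forward).
Profit at T = |F_mkt − F*| = |275.58 − 278.8543| = C$3.27 per share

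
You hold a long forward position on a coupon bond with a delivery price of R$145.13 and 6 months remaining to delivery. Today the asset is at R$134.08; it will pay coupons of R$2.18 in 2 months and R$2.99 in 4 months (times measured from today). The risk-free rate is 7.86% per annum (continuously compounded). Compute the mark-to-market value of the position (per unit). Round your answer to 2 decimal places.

-R$10.52

PV(remaining coupons) I = 2.18·e^(−0.0786·2/12) + 2.99·e^(−0.0786·4/12) = 5.0643
Current forward F = (S − I)·e^(rT) = (134.08 − 5.0643)·e^(0.0786·6/12) = 129.0157 × 1.040082 = 134.1869
Value (long) = (F − K)·e^(−rT) = (134.1869 − 145.13) × 0.961462 = -10.5214
Value = -R$10.52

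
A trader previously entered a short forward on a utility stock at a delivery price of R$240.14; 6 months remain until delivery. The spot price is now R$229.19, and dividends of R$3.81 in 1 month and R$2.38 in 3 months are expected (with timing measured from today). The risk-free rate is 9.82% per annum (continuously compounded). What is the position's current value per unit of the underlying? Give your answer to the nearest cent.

R$5.55

PV(remaining dividends) I = 3.81·e^(−0.0982·1/12) + 2.38·e^(−0.0982·3/12) = 6.1012
Current forward F = (S − I)·e^(rT) = (229.19 − 6.1012)·e^(0.0982·6/12) = 223.0888 × 1.050325 = 234.3157
Value (long) = (F − K)·e^(−rT) = (234.3157 − 240.14) × 0.952086 = -5.5452
Short position value = −(long value) = R$5.55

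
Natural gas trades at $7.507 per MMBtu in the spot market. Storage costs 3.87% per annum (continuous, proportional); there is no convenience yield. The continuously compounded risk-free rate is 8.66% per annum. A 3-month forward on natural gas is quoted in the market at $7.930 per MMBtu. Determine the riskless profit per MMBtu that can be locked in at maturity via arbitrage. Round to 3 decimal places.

Fair forward: F* = S·e^(carry·T), with carry = (r + u) = 0.0866 + 0.0387 = 0.1253
F* = 7.507 · e^(0.1253 × 3/12) = 7.507 · e^0.031325 = 7.507 × 1.031821 = $7.7459
Market $7.930 > fair $7.7459: forward overpriced → cash-and-carry (buy spot, short the forward).
At maturity, profit = |F_mkt − F*| = |7.930 − 7.7459| = $0.184 per MMBtu

$0.184 per MMBtu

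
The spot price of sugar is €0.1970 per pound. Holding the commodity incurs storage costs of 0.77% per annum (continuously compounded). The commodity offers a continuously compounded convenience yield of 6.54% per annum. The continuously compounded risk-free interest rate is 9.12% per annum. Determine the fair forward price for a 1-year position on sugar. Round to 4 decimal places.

€0.2037 per pound

Net carry = r + u − y = 0.0912 + 0.0077 − 0.0654 = 0.0335
F = S·e^((r+u−y)T) = 0.1970 · e^(0.0335 × 12/12) = 0.1970 · e^0.033500
= 0.1970 × 1.034067 = €0.2037 per pound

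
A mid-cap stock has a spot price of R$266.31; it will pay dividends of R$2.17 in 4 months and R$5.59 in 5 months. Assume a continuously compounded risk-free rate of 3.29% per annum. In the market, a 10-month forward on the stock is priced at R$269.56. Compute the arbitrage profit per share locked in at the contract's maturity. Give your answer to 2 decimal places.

PV(dividends) I = 2.17·e^(−0.0329·4/12) + 5.59·e^(−0.0329·5/12) = 7.6602
Fair forward F* = (S − I)·e^(rT) = (266.31 − 7.6602)·e^0.027417 = 258.6498 × 1.027796 = 265.8392
Market R$269.56 > fair 265.8392: forward overpriced → cash-and-carry (borrow at r, buy the stock and collect the dividends, short the forward).
Profit at T = |F_mkt − F*| = |269.56 − 265.8392| = R$3.72 per share

R$3.72 per share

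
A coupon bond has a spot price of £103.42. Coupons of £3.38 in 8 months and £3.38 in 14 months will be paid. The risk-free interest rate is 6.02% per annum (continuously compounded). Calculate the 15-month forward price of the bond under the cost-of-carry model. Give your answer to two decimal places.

PV(coupons) I = 3.38·e^(−0.0602·8/12) + 3.38·e^(−0.0602·14/12)
I = 3.2470 + 3.1508 = 6.3978
F = (S − I)·e^(rT) = (103.42 − 6.3978) · e^(0.0602·15/12)
= 97.0222 · e^0.075250 = 97.0222 × 1.078154 = £104.60

£104.60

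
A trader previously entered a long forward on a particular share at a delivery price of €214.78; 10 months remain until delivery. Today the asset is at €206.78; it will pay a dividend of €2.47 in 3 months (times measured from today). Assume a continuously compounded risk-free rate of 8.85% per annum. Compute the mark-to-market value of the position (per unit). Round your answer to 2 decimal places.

PV(remaining dividends) I = 2.47·e^(−0.0885·3/12) = 2.4160
Current forward F = (S − I)·e^(rT) = (206.78 − 2.4160)·e^(0.0885·10/12) = 204.3640 × 1.076538 = 220.0056
Value (long) = (F − K)·e^(−rT) = (220.0056 − 214.78) × 0.928904 = 4.8541
Value = €4.85

€4.85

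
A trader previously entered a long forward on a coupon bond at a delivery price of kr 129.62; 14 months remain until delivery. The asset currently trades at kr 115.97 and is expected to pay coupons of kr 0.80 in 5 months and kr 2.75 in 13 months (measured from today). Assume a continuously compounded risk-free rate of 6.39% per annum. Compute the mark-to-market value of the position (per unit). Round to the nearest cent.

PV(remaining coupons) I = 0.80·e^(−0.0639·5/12) + 2.75·e^(−0.0639·13/12) = 3.3451
Current forward F = (S − I)·e^(rT) = (115.97 − 3.3451)·e^(0.0639·14/12) = 112.6249 × 1.077399 = 121.3420
Value (long) = (F − K)·e^(−rT) = (121.3420 − 129.62) × 0.928161 = -7.6833
Value = -kr 7.68

-kr 7.68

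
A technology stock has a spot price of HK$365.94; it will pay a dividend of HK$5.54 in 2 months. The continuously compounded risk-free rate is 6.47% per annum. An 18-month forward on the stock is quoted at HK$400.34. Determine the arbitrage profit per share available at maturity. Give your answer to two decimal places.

HK$3.14 per share

PV(dividends) I = 5.54·e^(−0.0647·2/12) = 5.4806
Fair forward F* = (S − I)·e^(rT) = (365.94 − 5.4806)·e^0.097050 = 360.4594 × 1.101915 = 397.1956
Market HK$400.34 > fair 397.1956: forward overpriced → cash-and-carry (borrow at r, buy the stock and collect the dividends, short the forward).
Profit at T = |F_mkt − F*| = |400.34 − 397.1956| = HK$3.14 per share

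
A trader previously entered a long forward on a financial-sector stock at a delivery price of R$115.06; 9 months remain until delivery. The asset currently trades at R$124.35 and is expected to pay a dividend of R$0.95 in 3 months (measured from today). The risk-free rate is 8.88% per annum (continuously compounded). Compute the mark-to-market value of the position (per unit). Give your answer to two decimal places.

PV(remaining dividends) I = 0.95·e^(−0.0888·3/12) = 0.9291
Current forward F = (S − I)·e^(rT) = (124.35 − 0.9291)·e^(0.0888·9/12) = 123.4209 × 1.068868 = 131.9207
Value (long) = (F − K)·e^(−rT) = (131.9207 − 115.06) × 0.935569 = 15.7743
Value = R$15.77

R$15.77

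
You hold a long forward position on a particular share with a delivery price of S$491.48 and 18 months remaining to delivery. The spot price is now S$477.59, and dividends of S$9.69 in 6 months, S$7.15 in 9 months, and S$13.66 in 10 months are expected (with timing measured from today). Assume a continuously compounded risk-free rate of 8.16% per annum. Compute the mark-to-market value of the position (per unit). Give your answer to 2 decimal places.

S$13.94

PV(remaining dividends) I = 9.69·e^(−0.0816·6/12) + 7.15·e^(−0.0816·9/12) + 13.66·e^(−0.0816·10/12) = 28.7901
Current forward F = (S − I)·e^(rT) = (477.59 − 28.7901)·e^(0.0816·18/12) = 448.7999 × 1.130206 = 507.2363
Value (long) = (F − K)·e^(−rT) = (507.2363 − 491.48) × 0.884794 = 13.9411
Value = S$13.94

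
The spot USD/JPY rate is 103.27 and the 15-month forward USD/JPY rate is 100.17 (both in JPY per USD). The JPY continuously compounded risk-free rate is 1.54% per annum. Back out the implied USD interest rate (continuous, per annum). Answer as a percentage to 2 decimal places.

3.98%

F = S·e^((r_JPY − r_USD)T) ⇒ r_USD = r_JPY − ln(F/S)/T
ln(100.17/103.27) = -0.030478; /(15/12) = -0.024382
r_USD = 0.0154 + 0.024382 = 0.039782
r_USD = 3.98%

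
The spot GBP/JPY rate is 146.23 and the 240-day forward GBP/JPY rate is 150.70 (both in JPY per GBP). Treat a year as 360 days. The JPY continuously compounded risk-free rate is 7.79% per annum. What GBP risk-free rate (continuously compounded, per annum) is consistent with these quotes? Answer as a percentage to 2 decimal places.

F = S·e^((r_JPY − r_GBP)T) ⇒ r_GBP = r_JPY − ln(F/S)/T
ln(150.70/146.23) = 0.030110; /(240/360) = 0.045165
r_GBP = 0.0779 − 0.045165 = 0.032735
r_GBP = 3.27%

3.27%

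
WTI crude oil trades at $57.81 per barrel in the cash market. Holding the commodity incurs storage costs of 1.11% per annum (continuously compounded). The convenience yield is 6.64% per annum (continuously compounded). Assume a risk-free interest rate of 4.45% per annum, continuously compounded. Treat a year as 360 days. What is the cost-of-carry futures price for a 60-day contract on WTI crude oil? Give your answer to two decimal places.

Net carry = r + u − y = 0.0445 + 0.0111 − 0.0664 = -0.0108
F = S·e^((r+u−y)T) = 57.81 · e^(-0.0108 × 60/360) = 57.81 · e^-0.001800
= 57.81 × 0.998202 = $57.71 per barrel

$57.71 per barrel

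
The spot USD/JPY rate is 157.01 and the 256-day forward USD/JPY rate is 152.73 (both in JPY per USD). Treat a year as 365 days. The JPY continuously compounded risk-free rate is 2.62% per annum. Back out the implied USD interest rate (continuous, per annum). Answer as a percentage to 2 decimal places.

6.56%

F = S·e^((r_JPY − r_USD)T) ⇒ r_USD = r_JPY − ln(F/S)/T
ln(152.73/157.01) = -0.027638; /(256/365) = -0.039406
r_USD = 0.0262 + 0.039406 = 0.065606
r_USD = 6.56%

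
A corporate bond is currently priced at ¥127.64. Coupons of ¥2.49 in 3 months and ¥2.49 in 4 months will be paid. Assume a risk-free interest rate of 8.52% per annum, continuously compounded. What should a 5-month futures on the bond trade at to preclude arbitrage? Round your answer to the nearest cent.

¥127.22

PV(coupons) I = 2.49·e^(−0.0852·3/12) + 2.49·e^(−0.0852·4/12)
I = 2.4375 + 2.4203 = 4.8578
F = (S − I)·e^(rT) = (127.64 − 4.8578) · e^(0.0852·5/12)
= 122.7822 · e^0.035500 = 122.7822 × 1.036138 = ¥127.22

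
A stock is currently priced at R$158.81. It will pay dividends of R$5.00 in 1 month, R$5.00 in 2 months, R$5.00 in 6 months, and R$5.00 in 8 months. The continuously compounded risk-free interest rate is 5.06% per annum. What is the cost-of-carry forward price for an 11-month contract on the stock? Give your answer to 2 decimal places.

PV(dividends) I = 5.00·e^(−0.0506·1/12) + 5.00·e^(−0.0506·2/12) + 5.00·e^(−0.0506·6/12) + 5.00·e^(−0.0506·8/12)
I = 4.9790 + 4.9580 + 4.8751 + 4.8341 = 19.6462
F = (S − I)·e^(rT) = (158.81 − 19.6462) · e^(0.0506·11/12)
= 139.1638 · e^0.046383 = 139.1638 × 1.047476 = R$145.77

R$145.77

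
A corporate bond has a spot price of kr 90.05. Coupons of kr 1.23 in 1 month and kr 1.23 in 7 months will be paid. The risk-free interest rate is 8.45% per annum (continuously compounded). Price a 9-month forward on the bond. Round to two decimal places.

kr 93.39

PV(coupons) I = 1.23·e^(−0.0845·1/12) + 1.23·e^(−0.0845·7/12)
I = 1.2214 + 1.1708 = 2.3922
F = (S − I)·e^(rT) = (90.05 − 2.3922) · e^(0.0845·9/12)
= 87.6578 · e^0.063375 = 87.6578 × 1.065426 = kr 93.39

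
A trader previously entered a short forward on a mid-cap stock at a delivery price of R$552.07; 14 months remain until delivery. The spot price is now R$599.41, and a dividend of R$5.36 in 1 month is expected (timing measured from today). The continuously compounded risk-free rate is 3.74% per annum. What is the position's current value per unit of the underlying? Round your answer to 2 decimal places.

PV(remaining dividends) I = 5.36·e^(−0.0374·1/12) = 5.3433
Current forward F = (S − I)·e^(rT) = (599.41 − 5.3433)·e^(0.0374·14/12) = 594.0667 × 1.044599 = 620.5615
Value (long) = (F − K)·e^(−rT) = (620.5615 − 552.07) × 0.957305 = 65.5673
Short position value = −(long value) = -R$65.57

-R$65.57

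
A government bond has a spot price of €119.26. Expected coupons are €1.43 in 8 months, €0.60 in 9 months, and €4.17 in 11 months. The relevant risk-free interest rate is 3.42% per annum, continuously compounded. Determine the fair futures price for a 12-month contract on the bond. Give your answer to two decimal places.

€117.18

PV(coupons) I = 1.43·e^(−0.0342·8/12) + 0.60·e^(−0.0342·9/12) + 4.17·e^(−0.0342·11/12)
I = 1.3978 + 0.5848 + 4.0413 = 6.0239
F = (S − I)·e^(rT) = (119.26 − 6.0239) · e^(0.0342·12/12)
= 113.2361 · e^0.034200 = 113.2361 × 1.034792 = €117.18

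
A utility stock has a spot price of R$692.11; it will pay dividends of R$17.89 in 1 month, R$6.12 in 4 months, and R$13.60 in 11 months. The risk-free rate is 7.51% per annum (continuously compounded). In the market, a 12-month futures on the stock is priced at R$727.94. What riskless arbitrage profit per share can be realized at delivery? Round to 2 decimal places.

R$21.14 per share

PV(dividends) I = 17.89·e^(−0.0751·1/12) + 6.12·e^(−0.0751·4/12) + 13.60·e^(−0.0751·11/12) = 36.4423
Fair futures F* = (S − I)·e^(rT) = (692.11 − 36.4423)·e^0.075100 = 655.6677 × 1.077992 = 706.8045
Market R$727.94 > fair 706.8045: forward overpriced → cash-and-carry (borrow at r, buy the stock and collect the dividends, short the forward).
Profit at T = |F_mkt − F*| = |727.94 − 706.8045| = R$21.14 per share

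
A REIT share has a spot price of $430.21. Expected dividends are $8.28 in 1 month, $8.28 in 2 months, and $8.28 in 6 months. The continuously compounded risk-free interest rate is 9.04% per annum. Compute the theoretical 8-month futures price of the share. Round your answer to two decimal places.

PV(dividends) I = 8.28·e^(−0.0904·1/12) + 8.28·e^(−0.0904·2/12) + 8.28·e^(−0.0904·6/12)
I = 8.2179 + 8.1562 + 7.9141 = 24.2882
F = (S − I)·e^(rT) = (430.21 − 24.2882) · e^(0.0904·8/12)
= 405.9218 · e^0.060267 = 405.9218 × 1.062120 = $431.14

$431.14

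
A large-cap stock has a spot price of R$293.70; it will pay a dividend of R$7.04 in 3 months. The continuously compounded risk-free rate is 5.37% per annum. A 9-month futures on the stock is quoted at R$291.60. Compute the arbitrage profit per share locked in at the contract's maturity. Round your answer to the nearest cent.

R$6.94 per share

PV(dividends) I = 7.04·e^(−0.0537·3/12) = 6.9461
Fair futures F* = (S − I)·e^(rT) = (293.70 − 6.9461)·e^0.040275 = 286.7539 × 1.041097 = 298.5386
Market R$291.60 < fair 298.5386: forward underpriced → reverse cash-and-carry (short the stock, invest proceeds at r, pay the dividends, go long the forward).
Profit at T = |F_mkt − F*| = |291.60 − 298.5386| = R$6.94 per share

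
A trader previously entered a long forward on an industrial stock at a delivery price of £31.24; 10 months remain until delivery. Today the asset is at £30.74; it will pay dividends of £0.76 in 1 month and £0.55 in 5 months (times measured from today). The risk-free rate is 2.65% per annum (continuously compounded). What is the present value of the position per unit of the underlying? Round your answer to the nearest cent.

-£1.12

PV(remaining dividends) I = 0.76·e^(−0.0265·1/12) + 0.55·e^(−0.0265·5/12) = 1.3023
Current forward F = (S − I)·e^(rT) = (30.74 − 1.3023)·e^(0.0265·10/12) = 29.4377 × 1.022329 = 30.0950
Value (long) = (F − K)·e^(−rT) = (30.0950 − 31.24) × 0.978159 = -1.1200
Value = -£1.12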